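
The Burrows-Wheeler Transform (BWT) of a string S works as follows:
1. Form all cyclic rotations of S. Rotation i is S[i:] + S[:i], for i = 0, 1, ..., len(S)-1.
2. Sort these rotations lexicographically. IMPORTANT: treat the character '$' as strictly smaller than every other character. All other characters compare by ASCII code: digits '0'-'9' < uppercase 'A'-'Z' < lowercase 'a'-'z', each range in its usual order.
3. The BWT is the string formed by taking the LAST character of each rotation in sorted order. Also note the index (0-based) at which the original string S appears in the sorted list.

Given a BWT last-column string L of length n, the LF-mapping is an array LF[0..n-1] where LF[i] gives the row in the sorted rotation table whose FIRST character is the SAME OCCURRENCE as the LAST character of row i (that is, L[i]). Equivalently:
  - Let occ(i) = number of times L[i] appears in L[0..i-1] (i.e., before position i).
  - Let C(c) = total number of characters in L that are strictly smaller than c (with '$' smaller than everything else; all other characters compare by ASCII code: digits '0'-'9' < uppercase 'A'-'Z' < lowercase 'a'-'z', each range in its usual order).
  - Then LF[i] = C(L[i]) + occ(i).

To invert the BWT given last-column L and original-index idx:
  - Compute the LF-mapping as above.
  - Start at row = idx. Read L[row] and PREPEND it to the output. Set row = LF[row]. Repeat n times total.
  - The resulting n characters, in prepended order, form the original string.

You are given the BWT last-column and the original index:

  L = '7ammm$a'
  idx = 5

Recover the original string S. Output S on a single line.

Answer: mamma7$

Derivation:
LF mapping: 1 2 4 5 6 0 3
Walk LF starting at row 5, prepending L[row]:
  step 1: row=5, L[5]='$', prepend. Next row=LF[5]=0
  step 2: row=0, L[0]='7', prepend. Next row=LF[0]=1
  step 3: row=1, L[1]='a', prepend. Next row=LF[1]=2
  step 4: row=2, L[2]='m', prepend. Next row=LF[2]=4
  step 5: row=4, L[4]='m', prepend. Next row=LF[4]=6
  step 6: row=6, L[6]='a', prepend. Next row=LF[6]=3
  step 7: row=3, L[3]='m', prepend. Next row=LF[3]=5
Reversed output: mamma7$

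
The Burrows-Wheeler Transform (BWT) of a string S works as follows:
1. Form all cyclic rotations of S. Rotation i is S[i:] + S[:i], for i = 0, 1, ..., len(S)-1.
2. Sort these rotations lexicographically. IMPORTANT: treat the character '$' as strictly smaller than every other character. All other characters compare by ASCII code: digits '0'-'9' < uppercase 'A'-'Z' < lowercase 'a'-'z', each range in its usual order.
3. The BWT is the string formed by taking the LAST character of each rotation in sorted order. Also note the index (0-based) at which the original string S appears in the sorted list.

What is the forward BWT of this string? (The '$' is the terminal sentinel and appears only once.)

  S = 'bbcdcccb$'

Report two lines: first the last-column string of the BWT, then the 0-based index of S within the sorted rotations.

All 9 rotations (rotation i = S[i:]+S[:i]):
  rot[0] = bbcdcccb$
  rot[1] = bcdcccb$b
  rot[2] = cdcccb$bb
  rot[3] = dcccb$bbc
  rot[4] = cccb$bbcd
  rot[5] = ccb$bbcdc
  rot[6] = cb$bbcdcc
  rot[7] = b$bbcdccc
  rot[8] = $bbcdcccb
Sorted (with $ < everything):
  sorted[0] = $bbcdcccb  (last char: 'b')
  sorted[1] = b$bbcdccc  (last char: 'c')
  sorted[2] = bbcdcccb$  (last char: '$')
  sorted[3] = bcdcccb$b  (last char: 'b')
  sorted[4] = cb$bbcdcc  (last char: 'c')
  sorted[5] = ccb$bbcdc  (last char: 'c')
  sorted[6] = cccb$bbcd  (last char: 'd')
  sorted[7] = cdcccb$bb  (last char: 'b')
  sorted[8] = dcccb$bbc  (last char: 'c')
Last column: bc$bccdbc
Original string S is at sorted index 2

Answer: bc$bccdbc
2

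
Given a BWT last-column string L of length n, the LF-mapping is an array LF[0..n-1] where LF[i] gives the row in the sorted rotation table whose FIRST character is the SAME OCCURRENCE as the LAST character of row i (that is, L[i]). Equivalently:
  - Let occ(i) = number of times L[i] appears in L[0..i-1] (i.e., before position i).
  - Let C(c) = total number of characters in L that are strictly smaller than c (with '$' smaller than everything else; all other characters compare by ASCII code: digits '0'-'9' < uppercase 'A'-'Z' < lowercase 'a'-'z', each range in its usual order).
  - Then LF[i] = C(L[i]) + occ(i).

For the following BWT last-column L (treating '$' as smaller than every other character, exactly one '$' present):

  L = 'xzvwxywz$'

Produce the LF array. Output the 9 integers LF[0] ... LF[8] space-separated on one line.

Char counts: '$':1, 'v':1, 'w':2, 'x':2, 'y':1, 'z':2
C (first-col start): C('$')=0, C('v')=1, C('w')=2, C('x')=4, C('y')=6, C('z')=7
L[0]='x': occ=0, LF[0]=C('x')+0=4+0=4
L[1]='z': occ=0, LF[1]=C('z')+0=7+0=7
L[2]='v': occ=0, LF[2]=C('v')+0=1+0=1
L[3]='w': occ=0, LF[3]=C('w')+0=2+0=2
L[4]='x': occ=1, LF[4]=C('x')+1=4+1=5
L[5]='y': occ=0, LF[5]=C('y')+0=6+0=6
L[6]='w': occ=1, LF[6]=C('w')+1=2+1=3
L[7]='z': occ=1, LF[7]=C('z')+1=7+1=8
L[8]='$': occ=0, LF[8]=C('$')+0=0+0=0

Answer: 4 7 1 2 5 6 3 8 0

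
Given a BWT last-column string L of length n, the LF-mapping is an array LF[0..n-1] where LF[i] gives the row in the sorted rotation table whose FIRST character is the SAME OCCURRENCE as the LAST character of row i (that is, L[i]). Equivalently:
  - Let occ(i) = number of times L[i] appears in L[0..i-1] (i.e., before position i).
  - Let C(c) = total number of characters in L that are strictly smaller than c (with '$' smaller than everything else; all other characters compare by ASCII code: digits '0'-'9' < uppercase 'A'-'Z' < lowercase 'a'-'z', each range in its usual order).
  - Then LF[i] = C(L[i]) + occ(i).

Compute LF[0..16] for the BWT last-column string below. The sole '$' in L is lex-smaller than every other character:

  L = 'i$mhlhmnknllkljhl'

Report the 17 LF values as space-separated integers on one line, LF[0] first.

Char counts: '$':1, 'h':3, 'i':1, 'j':1, 'k':2, 'l':5, 'm':2, 'n':2
C (first-col start): C('$')=0, C('h')=1, C('i')=4, C('j')=5, C('k')=6, C('l')=8, C('m')=13, C('n')=15
L[0]='i': occ=0, LF[0]=C('i')+0=4+0=4
L[1]='$': occ=0, LF[1]=C('$')+0=0+0=0
L[2]='m': occ=0, LF[2]=C('m')+0=13+0=13
L[3]='h': occ=0, LF[3]=C('h')+0=1+0=1
L[4]='l': occ=0, LF[4]=C('l')+0=8+0=8
L[5]='h': occ=1, LF[5]=C('h')+1=1+1=2
L[6]='m': occ=1, LF[6]=C('m')+1=13+1=14
L[7]='n': occ=0, LF[7]=C('n')+0=15+0=15
L[8]='k': occ=0, LF[8]=C('k')+0=6+0=6
L[9]='n': occ=1, LF[9]=C('n')+1=15+1=16
L[10]='l': occ=1, LF[10]=C('l')+1=8+1=9
L[11]='l': occ=2, LF[11]=C('l')+2=8+2=10
L[12]='k': occ=1, LF[12]=C('k')+1=6+1=7
L[13]='l': occ=3, LF[13]=C('l')+3=8+3=11
L[14]='j': occ=0, LF[14]=C('j')+0=5+0=5
L[15]='h': occ=2, LF[15]=C('h')+2=1+2=3
L[16]='l': occ=4, LF[16]=C('l')+4=8+4=12

Answer: 4 0 13 1 8 2 14 15 6 16 9 10 7 11 5 3 12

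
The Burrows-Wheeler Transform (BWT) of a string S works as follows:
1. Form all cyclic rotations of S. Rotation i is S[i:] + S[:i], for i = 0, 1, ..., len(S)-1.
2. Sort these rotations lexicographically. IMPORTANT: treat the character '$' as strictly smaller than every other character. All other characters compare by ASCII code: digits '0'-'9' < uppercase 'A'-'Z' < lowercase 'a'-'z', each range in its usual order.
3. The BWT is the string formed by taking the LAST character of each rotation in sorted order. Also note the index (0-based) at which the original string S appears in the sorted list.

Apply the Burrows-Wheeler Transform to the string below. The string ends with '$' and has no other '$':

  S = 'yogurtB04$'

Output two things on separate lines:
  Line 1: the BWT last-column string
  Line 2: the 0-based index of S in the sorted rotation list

All 10 rotations (rotation i = S[i:]+S[:i]):
  rot[0] = yogurtB04$
  rot[1] = ogurtB04$y
  rot[2] = gurtB04$yo
  rot[3] = urtB04$yog
  rot[4] = rtB04$yogu
  rot[5] = tB04$yogur
  rot[6] = B04$yogurt
  rot[7] = 04$yogurtB
  rot[8] = 4$yogurtB0
  rot[9] = $yogurtB04
Sorted (with $ < everything):
  sorted[0] = $yogurtB04  (last char: '4')
  sorted[1] = 04$yogurtB  (last char: 'B')
  sorted[2] = 4$yogurtB0  (last char: '0')
  sorted[3] = B04$yogurt  (last char: 't')
  sorted[4] = gurtB04$yo  (last char: 'o')
  sorted[5] = ogurtB04$y  (last char: 'y')
  sorted[6] = rtB04$yogu  (last char: 'u')
  sorted[7] = tB04$yogur  (last char: 'r')
  sorted[8] = urtB04$yog  (last char: 'g')
  sorted[9] = yogurtB04$  (last char: '$')
Last column: 4B0toyurg$
Original string S is at sorted index 9

Answer: 4B0toyurg$
9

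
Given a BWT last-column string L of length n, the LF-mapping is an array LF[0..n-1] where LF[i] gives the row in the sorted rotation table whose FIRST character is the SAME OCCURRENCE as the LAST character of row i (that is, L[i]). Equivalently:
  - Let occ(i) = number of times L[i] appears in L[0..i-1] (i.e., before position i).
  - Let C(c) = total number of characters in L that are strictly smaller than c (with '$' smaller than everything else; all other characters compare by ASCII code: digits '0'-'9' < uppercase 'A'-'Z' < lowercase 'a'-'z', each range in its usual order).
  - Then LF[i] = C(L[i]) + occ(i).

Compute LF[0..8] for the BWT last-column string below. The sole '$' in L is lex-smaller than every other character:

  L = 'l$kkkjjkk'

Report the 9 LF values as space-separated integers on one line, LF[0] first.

Char counts: '$':1, 'j':2, 'k':5, 'l':1
C (first-col start): C('$')=0, C('j')=1, C('k')=3, C('l')=8
L[0]='l': occ=0, LF[0]=C('l')+0=8+0=8
L[1]='$': occ=0, LF[1]=C('$')+0=0+0=0
L[2]='k': occ=0, LF[2]=C('k')+0=3+0=3
L[3]='k': occ=1, LF[3]=C('k')+1=3+1=4
L[4]='k': occ=2, LF[4]=C('k')+2=3+2=5
L[5]='j': occ=0, LF[5]=C('j')+0=1+0=1
L[6]='j': occ=1, LF[6]=C('j')+1=1+1=2
L[7]='k': occ=3, LF[7]=C('k')+3=3+3=6
L[8]='k': occ=4, LF[8]=C('k')+4=3+4=7

Answer: 8 0 3 4 5 1 2 6 7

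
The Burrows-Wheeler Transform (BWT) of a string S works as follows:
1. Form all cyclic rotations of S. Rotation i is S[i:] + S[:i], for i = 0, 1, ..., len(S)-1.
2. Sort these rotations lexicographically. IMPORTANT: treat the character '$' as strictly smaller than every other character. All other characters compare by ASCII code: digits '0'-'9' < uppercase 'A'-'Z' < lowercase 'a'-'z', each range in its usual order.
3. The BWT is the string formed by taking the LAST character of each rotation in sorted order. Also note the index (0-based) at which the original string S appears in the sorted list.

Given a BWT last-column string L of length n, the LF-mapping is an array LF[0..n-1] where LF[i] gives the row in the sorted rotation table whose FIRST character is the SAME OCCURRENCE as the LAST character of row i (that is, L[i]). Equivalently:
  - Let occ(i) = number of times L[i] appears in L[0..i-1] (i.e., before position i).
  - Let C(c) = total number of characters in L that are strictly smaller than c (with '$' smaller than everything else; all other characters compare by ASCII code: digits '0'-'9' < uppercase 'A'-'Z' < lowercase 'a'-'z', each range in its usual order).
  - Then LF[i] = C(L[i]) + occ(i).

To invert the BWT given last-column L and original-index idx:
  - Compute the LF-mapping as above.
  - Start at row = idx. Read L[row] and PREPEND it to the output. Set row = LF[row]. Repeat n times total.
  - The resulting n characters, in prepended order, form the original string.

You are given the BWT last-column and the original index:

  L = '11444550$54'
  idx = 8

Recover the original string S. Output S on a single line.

Answer: 5410455441$

Derivation:
LF mapping: 2 3 4 5 6 8 9 1 0 10 7
Walk LF starting at row 8, prepending L[row]:
  step 1: row=8, L[8]='$', prepend. Next row=LF[8]=0
  step 2: row=0, L[0]='1', prepend. Next row=LF[0]=2
  step 3: row=2, L[2]='4', prepend. Next row=LF[2]=4
  step 4: row=4, L[4]='4', prepend. Next row=LF[4]=6
  step 5: row=6, L[6]='5', prepend. Next row=LF[6]=9
  step 6: row=9, L[9]='5', prepend. Next row=LF[9]=10
  step 7: row=10, L[10]='4', prepend. Next row=LF[10]=7
  step 8: row=7, L[7]='0', prepend. Next row=LF[7]=1
  step 9: row=1, L[1]='1', prepend. Next row=LF[1]=3
  step 10: row=3, L[3]='4', prepend. Next row=LF[3]=5
  step 11: row=5, L[5]='5', prepend. Next row=LF[5]=8
Reversed output: 5410455441$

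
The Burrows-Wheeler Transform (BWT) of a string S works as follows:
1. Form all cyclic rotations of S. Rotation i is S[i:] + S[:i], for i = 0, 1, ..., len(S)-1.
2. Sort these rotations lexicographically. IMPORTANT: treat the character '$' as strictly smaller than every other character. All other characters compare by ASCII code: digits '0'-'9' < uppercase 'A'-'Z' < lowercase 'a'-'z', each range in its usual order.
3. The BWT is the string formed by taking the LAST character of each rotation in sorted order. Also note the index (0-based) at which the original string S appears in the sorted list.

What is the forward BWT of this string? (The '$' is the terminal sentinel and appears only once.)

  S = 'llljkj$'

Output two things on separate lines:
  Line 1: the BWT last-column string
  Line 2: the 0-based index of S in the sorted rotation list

Answer: jkljll$
6

Derivation:
All 7 rotations (rotation i = S[i:]+S[:i]):
  rot[0] = llljkj$
  rot[1] = lljkj$l
  rot[2] = ljkj$ll
  rot[3] = jkj$lll
  rot[4] = kj$lllj
  rot[5] = j$llljk
  rot[6] = $llljkj
Sorted (with $ < everything):
  sorted[0] = $llljkj  (last char: 'j')
  sorted[1] = j$llljk  (last char: 'k')
  sorted[2] = jkj$lll  (last char: 'l')
  sorted[3] = kj$lllj  (last char: 'j')
  sorted[4] = ljkj$ll  (last char: 'l')
  sorted[5] = lljkj$l  (last char: 'l')
  sorted[6] = llljkj$  (last char: '$')
Last column: jkljll$
Original string S is at sorted index 6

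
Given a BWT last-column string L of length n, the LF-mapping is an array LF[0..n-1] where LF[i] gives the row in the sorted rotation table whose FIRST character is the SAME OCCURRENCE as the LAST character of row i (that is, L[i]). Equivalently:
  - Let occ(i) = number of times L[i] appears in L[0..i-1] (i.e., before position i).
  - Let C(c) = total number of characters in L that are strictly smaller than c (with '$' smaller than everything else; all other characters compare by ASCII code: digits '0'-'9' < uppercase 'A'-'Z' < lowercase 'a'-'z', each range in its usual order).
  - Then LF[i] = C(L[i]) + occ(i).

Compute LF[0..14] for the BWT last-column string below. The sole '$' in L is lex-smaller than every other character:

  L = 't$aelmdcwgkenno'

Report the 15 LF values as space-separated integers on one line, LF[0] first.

Char counts: '$':1, 'a':1, 'c':1, 'd':1, 'e':2, 'g':1, 'k':1, 'l':1, 'm':1, 'n':2, 'o':1, 't':1, 'w':1
C (first-col start): C('$')=0, C('a')=1, C('c')=2, C('d')=3, C('e')=4, C('g')=6, C('k')=7, C('l')=8, C('m')=9, C('n')=10, C('o')=12, C('t')=13, C('w')=14
L[0]='t': occ=0, LF[0]=C('t')+0=13+0=13
L[1]='$': occ=0, LF[1]=C('$')+0=0+0=0
L[2]='a': occ=0, LF[2]=C('a')+0=1+0=1
L[3]='e': occ=0, LF[3]=C('e')+0=4+0=4
L[4]='l': occ=0, LF[4]=C('l')+0=8+0=8
L[5]='m': occ=0, LF[5]=C('m')+0=9+0=9
L[6]='d': occ=0, LF[6]=C('d')+0=3+0=3
L[7]='c': occ=0, LF[7]=C('c')+0=2+0=2
L[8]='w': occ=0, LF[8]=C('w')+0=14+0=14
L[9]='g': occ=0, LF[9]=C('g')+0=6+0=6
L[10]='k': occ=0, LF[10]=C('k')+0=7+0=7
L[11]='e': occ=1, LF[11]=C('e')+1=4+1=5
L[12]='n': occ=0, LF[12]=C('n')+0=10+0=10
L[13]='n': occ=1, LF[13]=C('n')+1=10+1=11
L[14]='o': occ=0, LF[14]=C('o')+0=12+0=12

Answer: 13 0 1 4 8 9 3 2 14 6 7 5 10 11 12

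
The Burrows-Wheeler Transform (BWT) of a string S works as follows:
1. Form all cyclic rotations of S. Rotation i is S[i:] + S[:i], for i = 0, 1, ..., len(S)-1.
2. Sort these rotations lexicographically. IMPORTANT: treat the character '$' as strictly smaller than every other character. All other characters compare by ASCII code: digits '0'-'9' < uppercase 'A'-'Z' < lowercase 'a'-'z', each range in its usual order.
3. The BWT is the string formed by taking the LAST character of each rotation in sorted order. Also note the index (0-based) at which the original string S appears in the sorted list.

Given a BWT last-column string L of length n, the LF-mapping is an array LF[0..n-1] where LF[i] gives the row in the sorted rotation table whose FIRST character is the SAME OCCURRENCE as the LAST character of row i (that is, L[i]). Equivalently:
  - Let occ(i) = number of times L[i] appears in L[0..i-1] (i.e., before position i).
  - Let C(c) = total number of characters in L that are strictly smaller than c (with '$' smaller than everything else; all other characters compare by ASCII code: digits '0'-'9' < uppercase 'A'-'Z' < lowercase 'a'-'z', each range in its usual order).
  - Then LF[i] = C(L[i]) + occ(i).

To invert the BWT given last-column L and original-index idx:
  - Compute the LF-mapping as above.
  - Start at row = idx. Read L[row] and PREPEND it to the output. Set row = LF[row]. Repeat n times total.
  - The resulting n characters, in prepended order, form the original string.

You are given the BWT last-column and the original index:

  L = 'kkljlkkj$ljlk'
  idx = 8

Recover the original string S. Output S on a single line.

LF mapping: 4 5 9 1 10 6 7 2 0 11 3 12 8
Walk LF starting at row 8, prepending L[row]:
  step 1: row=8, L[8]='$', prepend. Next row=LF[8]=0
  step 2: row=0, L[0]='k', prepend. Next row=LF[0]=4
  step 3: row=4, L[4]='l', prepend. Next row=LF[4]=10
  step 4: row=10, L[10]='j', prepend. Next row=LF[10]=3
  step 5: row=3, L[3]='j', prepend. Next row=LF[3]=1
  step 6: row=1, L[1]='k', prepend. Next row=LF[1]=5
  step 7: row=5, L[5]='k', prepend. Next row=LF[5]=6
  step 8: row=6, L[6]='k', prepend. Next row=LF[6]=7
  step 9: row=7, L[7]='j', prepend. Next row=LF[7]=2
  step 10: row=2, L[2]='l', prepend. Next row=LF[2]=9
  step 11: row=9, L[9]='l', prepend. Next row=LF[9]=11
  step 12: row=11, L[11]='l', prepend. Next row=LF[11]=12
  step 13: row=12, L[12]='k', prepend. Next row=LF[12]=8
Reversed output: kllljkkkjjlk$

Answer: kllljkkkjjlk$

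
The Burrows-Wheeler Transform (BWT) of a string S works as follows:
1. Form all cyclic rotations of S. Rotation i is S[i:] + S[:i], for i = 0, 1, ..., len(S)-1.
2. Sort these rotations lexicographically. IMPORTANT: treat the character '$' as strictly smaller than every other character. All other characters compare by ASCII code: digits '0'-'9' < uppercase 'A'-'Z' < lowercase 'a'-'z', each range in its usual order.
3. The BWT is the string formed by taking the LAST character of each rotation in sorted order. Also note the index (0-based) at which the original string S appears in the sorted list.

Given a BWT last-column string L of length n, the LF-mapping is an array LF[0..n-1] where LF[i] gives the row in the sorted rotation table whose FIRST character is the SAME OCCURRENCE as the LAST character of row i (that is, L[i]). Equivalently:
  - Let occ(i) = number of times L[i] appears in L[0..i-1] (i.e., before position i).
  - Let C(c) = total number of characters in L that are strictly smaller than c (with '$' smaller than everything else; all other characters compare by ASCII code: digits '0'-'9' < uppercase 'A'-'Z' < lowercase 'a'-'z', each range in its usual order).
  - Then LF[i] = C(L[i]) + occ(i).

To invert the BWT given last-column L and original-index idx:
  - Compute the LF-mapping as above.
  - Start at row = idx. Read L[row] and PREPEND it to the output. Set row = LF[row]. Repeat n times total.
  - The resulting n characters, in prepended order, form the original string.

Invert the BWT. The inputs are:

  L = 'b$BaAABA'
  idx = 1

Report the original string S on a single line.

Answer: ABABaAb$

Derivation:
LF mapping: 7 0 4 6 1 2 5 3
Walk LF starting at row 1, prepending L[row]:
  step 1: row=1, L[1]='$', prepend. Next row=LF[1]=0
  step 2: row=0, L[0]='b', prepend. Next row=LF[0]=7
  step 3: row=7, L[7]='A', prepend. Next row=LF[7]=3
  step 4: row=3, L[3]='a', prepend. Next row=LF[3]=6
  step 5: row=6, L[6]='B', prepend. Next row=LF[6]=5
  step 6: row=5, L[5]='A', prepend. Next row=LF[5]=2
  step 7: row=2, L[2]='B', prepend. Next row=LF[2]=4
  step 8: row=4, L[4]='A', prepend. Next row=LF[4]=1
Reversed output: ABABaAb$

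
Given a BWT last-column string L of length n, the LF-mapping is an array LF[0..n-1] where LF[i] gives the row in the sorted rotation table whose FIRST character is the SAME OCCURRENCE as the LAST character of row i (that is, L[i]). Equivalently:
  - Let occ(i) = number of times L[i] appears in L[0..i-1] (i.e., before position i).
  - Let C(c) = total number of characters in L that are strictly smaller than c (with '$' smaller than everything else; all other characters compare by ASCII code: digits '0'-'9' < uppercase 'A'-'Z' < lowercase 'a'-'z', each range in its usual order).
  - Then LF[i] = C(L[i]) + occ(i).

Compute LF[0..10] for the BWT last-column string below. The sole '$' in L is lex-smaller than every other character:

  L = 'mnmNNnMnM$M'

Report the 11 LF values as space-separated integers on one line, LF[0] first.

Answer: 6 8 7 4 5 9 1 10 2 0 3

Derivation:
Char counts: '$':1, 'M':3, 'N':2, 'm':2, 'n':3
C (first-col start): C('$')=0, C('M')=1, C('N')=4, C('m')=6, C('n')=8
L[0]='m': occ=0, LF[0]=C('m')+0=6+0=6
L[1]='n': occ=0, LF[1]=C('n')+0=8+0=8
L[2]='m': occ=1, LF[2]=C('m')+1=6+1=7
L[3]='N': occ=0, LF[3]=C('N')+0=4+0=4
L[4]='N': occ=1, LF[4]=C('N')+1=4+1=5
L[5]='n': occ=1, LF[5]=C('n')+1=8+1=9
L[6]='M': occ=0, LF[6]=C('M')+0=1+0=1
L[7]='n': occ=2, LF[7]=C('n')+2=8+2=10
L[8]='M': occ=1, LF[8]=C('M')+1=1+1=2
L[9]='$': occ=0, LF[9]=C('$')+0=0+0=0
L[10]='M': occ=2, LF[10]=C('M')+2=1+2=3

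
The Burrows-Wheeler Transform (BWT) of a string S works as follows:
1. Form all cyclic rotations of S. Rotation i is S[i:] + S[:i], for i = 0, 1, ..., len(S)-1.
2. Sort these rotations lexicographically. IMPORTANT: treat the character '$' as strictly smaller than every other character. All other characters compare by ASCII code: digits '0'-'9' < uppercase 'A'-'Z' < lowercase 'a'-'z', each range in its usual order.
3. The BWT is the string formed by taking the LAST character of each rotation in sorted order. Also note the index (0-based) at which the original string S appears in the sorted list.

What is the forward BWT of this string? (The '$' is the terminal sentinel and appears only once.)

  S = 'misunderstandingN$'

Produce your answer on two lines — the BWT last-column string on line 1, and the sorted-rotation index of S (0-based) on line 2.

Answer: Ngtnndndm$uaieriss
9

Derivation:
All 18 rotations (rotation i = S[i:]+S[:i]):
  rot[0] = misunderstandingN$
  rot[1] = isunderstandingN$m
  rot[2] = sunderstandingN$mi
  rot[3] = understandingN$mis
  rot[4] = nderstandingN$misu
  rot[5] = derstandingN$misun
  rot[6] = erstandingN$misund
  rot[7] = rstandingN$misunde
  rot[8] = standingN$misunder
  rot[9] = tandingN$misunders
  rot[10] = andingN$misunderst
  rot[11] = ndingN$misundersta
  rot[12] = dingN$misunderstan
  rot[13] = ingN$misunderstand
  rot[14] = ngN$misunderstandi
  rot[15] = gN$misunderstandin
  rot[16] = N$misunderstanding
  rot[17] = $misunderstandingN
Sorted (with $ < everything):
  sorted[0] = $misunderstandingN  (last char: 'N')
  sorted[1] = N$misunderstanding  (last char: 'g')
  sorted[2] = andingN$misunderst  (last char: 't')
  sorted[3] = derstandingN$misun  (last char: 'n')
  sorted[4] = dingN$misunderstan  (last char: 'n')
  sorted[5] = erstandingN$misund  (last char: 'd')
  sorted[6] = gN$misunderstandin  (last char: 'n')
  sorted[7] = ingN$misunderstand  (last char: 'd')
  sorted[8] = isunderstandingN$m  (last char: 'm')
  sorted[9] = misunderstandingN$  (last char: '$')
  sorted[10] = nderstandingN$misu  (last char: 'u')
  sorted[11] = ndingN$misundersta  (last char: 'a')
  sorted[12] = ngN$misunderstandi  (last char: 'i')
  sorted[13] = rstandingN$misunde  (last char: 'e')
  sorted[14] = standingN$misunder  (last char: 'r')
  sorted[15] = sunderstandingN$mi  (last char: 'i')
  sorted[16] = tandingN$misunders  (last char: 's')
  sorted[17] = understandingN$mis  (last char: 's')
Last column: Ngtnndndm$uaieriss
Original string S is at sorted index 9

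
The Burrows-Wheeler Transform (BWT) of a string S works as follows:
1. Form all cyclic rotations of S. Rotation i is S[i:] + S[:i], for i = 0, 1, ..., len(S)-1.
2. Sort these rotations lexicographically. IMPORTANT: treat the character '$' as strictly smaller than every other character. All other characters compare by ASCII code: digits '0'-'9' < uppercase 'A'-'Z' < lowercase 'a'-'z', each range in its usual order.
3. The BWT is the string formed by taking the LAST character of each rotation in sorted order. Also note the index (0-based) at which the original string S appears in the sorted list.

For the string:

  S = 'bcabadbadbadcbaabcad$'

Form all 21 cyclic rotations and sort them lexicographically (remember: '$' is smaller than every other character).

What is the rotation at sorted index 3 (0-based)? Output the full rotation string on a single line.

All 21 rotations (rotation i = S[i:]+S[:i]):
  rot[0] = bcabadbadbadcbaabcad$
  rot[1] = cabadbadbadcbaabcad$b
  rot[2] = abadbadbadcbaabcad$bc
  rot[3] = badbadbadcbaabcad$bca
  rot[4] = adbadbadcbaabcad$bcab
  rot[5] = dbadbadcbaabcad$bcaba
  rot[6] = badbadcbaabcad$bcabad
  rot[7] = adbadcbaabcad$bcabadb
  rot[8] = dbadcbaabcad$bcabadba
  rot[9] = badcbaabcad$bcabadbad
  rot[10] = adcbaabcad$bcabadbadb
  rot[11] = dcbaabcad$bcabadbadba
  rot[12] = cbaabcad$bcabadbadbad
  rot[13] = baabcad$bcabadbadbadc
  rot[14] = aabcad$bcabadbadbadcb
  rot[15] = abcad$bcabadbadbadcba
  rot[16] = bcad$bcabadbadbadcbaa
  rot[17] = cad$bcabadbadbadcbaab
  rot[18] = ad$bcabadbadbadcbaabc
  rot[19] = d$bcabadbadbadcbaabca
  rot[20] = $bcabadbadbadcbaabcad
Sorted (with $ < everything):
  sorted[0] = $bcabadbadbadcbaabcad
  sorted[1] = aabcad$bcabadbadbadcb
  sorted[2] = abadbadbadcbaabcad$bc
  sorted[3] = abcad$bcabadbadbadcba
  sorted[4] = ad$bcabadbadbadcbaabc
  sorted[5] = adbadbadcbaabcad$bcab
  sorted[6] = adbadcbaabcad$bcabadb
  sorted[7] = adcbaabcad$bcabadbadb
  sorted[8] = baabcad$bcabadbadbadc
  sorted[9] = badbadbadcbaabcad$bca
  sorted[10] = badbadcbaabcad$bcabad
  sorted[11] = badcbaabcad$bcabadbad
  sorted[12] = bcabadbadbadcbaabcad$
  sorted[13] = bcad$bcabadbadbadcbaa
  sorted[14] = cabadbadbadcbaabcad$b
  sorted[15] = cad$bcabadbadbadcbaab
  sorted[16] = cbaabcad$bcabadbadbad
  sorted[17] = d$bcabadbadbadcbaabca
  sorted[18] = dbadbadcbaabcad$bcaba
  sorted[19] = dbadcbaabcad$bcabadba
  sorted[20] = dcbaabcad$bcabadbadba
sorted[3] = abcad$bcabadbadbadcba

Answer: abcad$bcabadbadbadcba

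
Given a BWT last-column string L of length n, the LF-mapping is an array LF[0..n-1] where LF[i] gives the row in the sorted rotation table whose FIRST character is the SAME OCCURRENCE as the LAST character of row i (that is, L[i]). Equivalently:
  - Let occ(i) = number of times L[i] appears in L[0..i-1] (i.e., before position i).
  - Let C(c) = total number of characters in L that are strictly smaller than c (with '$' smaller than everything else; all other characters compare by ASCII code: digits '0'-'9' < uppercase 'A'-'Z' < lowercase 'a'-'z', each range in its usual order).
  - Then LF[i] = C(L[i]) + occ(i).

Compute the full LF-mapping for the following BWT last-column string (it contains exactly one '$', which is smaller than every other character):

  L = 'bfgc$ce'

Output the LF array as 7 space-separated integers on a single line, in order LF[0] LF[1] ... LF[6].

Answer: 1 5 6 2 0 3 4

Derivation:
Char counts: '$':1, 'b':1, 'c':2, 'e':1, 'f':1, 'g':1
C (first-col start): C('$')=0, C('b')=1, C('c')=2, C('e')=4, C('f')=5, C('g')=6
L[0]='b': occ=0, LF[0]=C('b')+0=1+0=1
L[1]='f': occ=0, LF[1]=C('f')+0=5+0=5
L[2]='g': occ=0, LF[2]=C('g')+0=6+0=6
L[3]='c': occ=0, LF[3]=C('c')+0=2+0=2
L[4]='$': occ=0, LF[4]=C('$')+0=0+0=0
L[5]='c': occ=1, LF[5]=C('c')+1=2+1=3
L[6]='e': occ=0, LF[6]=C('e')+0=4+0=4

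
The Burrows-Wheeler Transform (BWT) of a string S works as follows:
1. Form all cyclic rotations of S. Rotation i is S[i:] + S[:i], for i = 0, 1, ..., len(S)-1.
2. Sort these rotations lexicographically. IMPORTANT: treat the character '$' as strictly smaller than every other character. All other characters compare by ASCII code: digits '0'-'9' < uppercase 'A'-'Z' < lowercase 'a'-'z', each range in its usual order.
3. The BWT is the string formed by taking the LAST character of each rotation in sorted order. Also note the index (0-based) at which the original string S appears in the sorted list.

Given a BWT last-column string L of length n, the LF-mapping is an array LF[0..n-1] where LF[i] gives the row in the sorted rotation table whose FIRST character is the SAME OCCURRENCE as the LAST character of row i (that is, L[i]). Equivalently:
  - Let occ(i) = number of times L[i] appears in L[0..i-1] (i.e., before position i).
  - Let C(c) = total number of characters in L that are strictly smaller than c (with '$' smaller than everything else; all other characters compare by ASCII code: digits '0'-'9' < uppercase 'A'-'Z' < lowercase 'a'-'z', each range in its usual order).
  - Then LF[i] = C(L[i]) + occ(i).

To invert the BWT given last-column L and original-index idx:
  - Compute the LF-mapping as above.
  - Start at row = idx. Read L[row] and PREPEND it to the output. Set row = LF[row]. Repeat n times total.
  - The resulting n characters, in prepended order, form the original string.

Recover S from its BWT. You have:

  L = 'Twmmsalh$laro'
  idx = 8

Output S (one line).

Answer: marshmallowT$

Derivation:
LF mapping: 1 12 7 8 11 2 5 4 0 6 3 10 9
Walk LF starting at row 8, prepending L[row]:
  step 1: row=8, L[8]='$', prepend. Next row=LF[8]=0
  step 2: row=0, L[0]='T', prepend. Next row=LF[0]=1
  step 3: row=1, L[1]='w', prepend. Next row=LF[1]=12
  step 4: row=12, L[12]='o', prepend. Next row=LF[12]=9
  step 5: row=9, L[9]='l', prepend. Next row=LF[9]=6
  step 6: row=6, L[6]='l', prepend. Next row=LF[6]=5
  step 7: row=5, L[5]='a', prepend. Next row=LF[5]=2
  step 8: row=2, L[2]='m', prepend. Next row=LF[2]=7
  step 9: row=7, L[7]='h', prepend. Next row=LF[7]=4
  step 10: row=4, L[4]='s', prepend. Next row=LF[4]=11
  step 11: row=11, L[11]='r', prepend. Next row=LF[11]=10
  step 12: row=10, L[10]='a', prepend. Next row=LF[10]=3
  step 13: row=3, L[3]='m', prepend. Next row=LF[3]=8
Reversed output: marshmallowT$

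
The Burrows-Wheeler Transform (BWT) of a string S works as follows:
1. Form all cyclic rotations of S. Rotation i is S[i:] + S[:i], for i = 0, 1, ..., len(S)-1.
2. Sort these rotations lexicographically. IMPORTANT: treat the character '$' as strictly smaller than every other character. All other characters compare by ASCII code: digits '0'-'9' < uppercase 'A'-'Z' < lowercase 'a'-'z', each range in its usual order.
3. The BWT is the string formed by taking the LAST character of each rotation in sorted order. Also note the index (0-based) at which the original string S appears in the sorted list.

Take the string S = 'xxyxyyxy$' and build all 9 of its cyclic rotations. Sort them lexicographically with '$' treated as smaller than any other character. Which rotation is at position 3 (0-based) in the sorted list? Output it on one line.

Answer: xyxyyxy$x

Derivation:
All 9 rotations (rotation i = S[i:]+S[:i]):
  rot[0] = xxyxyyxy$
  rot[1] = xyxyyxy$x
  rot[2] = yxyyxy$xx
  rot[3] = xyyxy$xxy
  rot[4] = yyxy$xxyx
  rot[5] = yxy$xxyxy
  rot[6] = xy$xxyxyy
  rot[7] = y$xxyxyyx
  rot[8] = $xxyxyyxy
Sorted (with $ < everything):
  sorted[0] = $xxyxyyxy
  sorted[1] = xxyxyyxy$
  sorted[2] = xy$xxyxyy
  sorted[3] = xyxyyxy$x
  sorted[4] = xyyxy$xxy
  sorted[5] = y$xxyxyyx
  sorted[6] = yxy$xxyxy
  sorted[7] = yxyyxy$xx
  sorted[8] = yyxy$xxyx
sorted[3] = xyxyyxy$x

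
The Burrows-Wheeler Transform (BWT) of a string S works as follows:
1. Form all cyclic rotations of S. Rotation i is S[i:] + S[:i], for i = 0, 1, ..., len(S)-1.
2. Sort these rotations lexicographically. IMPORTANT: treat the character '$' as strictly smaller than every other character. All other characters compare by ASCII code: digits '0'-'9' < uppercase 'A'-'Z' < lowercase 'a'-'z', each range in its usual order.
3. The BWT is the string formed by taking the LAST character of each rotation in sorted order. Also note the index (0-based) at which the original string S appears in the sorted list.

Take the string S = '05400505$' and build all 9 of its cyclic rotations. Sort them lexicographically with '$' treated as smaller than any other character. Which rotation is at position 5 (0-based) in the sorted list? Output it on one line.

All 9 rotations (rotation i = S[i:]+S[:i]):
  rot[0] = 05400505$
  rot[1] = 5400505$0
  rot[2] = 400505$05
  rot[3] = 00505$054
  rot[4] = 0505$0540
  rot[5] = 505$05400
  rot[6] = 05$054005
  rot[7] = 5$0540050
  rot[8] = $05400505
Sorted (with $ < everything):
  sorted[0] = $05400505
  sorted[1] = 00505$054
  sorted[2] = 05$054005
  sorted[3] = 0505$0540
  sorted[4] = 05400505$
  sorted[5] = 400505$05
  sorted[6] = 5$0540050
  sorted[7] = 505$05400
  sorted[8] = 5400505$0
sorted[5] = 400505$05

Answer: 400505$05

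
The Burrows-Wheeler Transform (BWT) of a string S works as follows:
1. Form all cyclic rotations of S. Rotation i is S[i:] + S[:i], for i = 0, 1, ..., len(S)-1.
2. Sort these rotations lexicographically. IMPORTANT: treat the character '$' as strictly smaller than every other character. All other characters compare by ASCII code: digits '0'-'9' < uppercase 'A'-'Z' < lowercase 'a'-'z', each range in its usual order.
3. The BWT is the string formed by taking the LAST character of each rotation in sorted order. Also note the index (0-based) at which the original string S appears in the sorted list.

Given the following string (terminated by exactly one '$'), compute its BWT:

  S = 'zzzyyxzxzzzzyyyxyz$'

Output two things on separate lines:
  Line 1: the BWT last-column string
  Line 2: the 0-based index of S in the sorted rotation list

Answer: zyyzyyyzzxyxzzzz$zx
16

Derivation:
All 19 rotations (rotation i = S[i:]+S[:i]):
  rot[0] = zzzyyxzxzzzzyyyxyz$
  rot[1] = zzyyxzxzzzzyyyxyz$z
  rot[2] = zyyxzxzzzzyyyxyz$zz
  rot[3] = yyxzxzzzzyyyxyz$zzz
  rot[4] = yxzxzzzzyyyxyz$zzzy
  rot[5] = xzxzzzzyyyxyz$zzzyy
  rot[6] = zxzzzzyyyxyz$zzzyyx
  rot[7] = xzzzzyyyxyz$zzzyyxz
  rot[8] = zzzzyyyxyz$zzzyyxzx
  rot[9] = zzzyyyxyz$zzzyyxzxz
  rot[10] = zzyyyxyz$zzzyyxzxzz
  rot[11] = zyyyxyz$zzzyyxzxzzz
  rot[12] = yyyxyz$zzzyyxzxzzzz
  rot[13] = yyxyz$zzzyyxzxzzzzy
  rot[14] = yxyz$zzzyyxzxzzzzyy
  rot[15] = xyz$zzzyyxzxzzzzyyy
  rot[16] = yz$zzzyyxzxzzzzyyyx
  rot[17] = z$zzzyyxzxzzzzyyyxy
  rot[18] = $zzzyyxzxzzzzyyyxyz
Sorted (with $ < everything):
  sorted[0] = $zzzyyxzxzzzzyyyxyz  (last char: 'z')
  sorted[1] = xyz$zzzyyxzxzzzzyyy  (last char: 'y')
  sorted[2] = xzxzzzzyyyxyz$zzzyy  (last char: 'y')
  sorted[3] = xzzzzyyyxyz$zzzyyxz  (last char: 'z')
  sorted[4] = yxyz$zzzyyxzxzzzzyy  (last char: 'y')
  sorted[5] = yxzxzzzzyyyxyz$zzzy  (last char: 'y')
  sorted[6] = yyxyz$zzzyyxzxzzzzy  (last char: 'y')
  sorted[7] = yyxzxzzzzyyyxyz$zzz  (last char: 'z')
  sorted[8] = yyyxyz$zzzyyxzxzzzz  (last char: 'z')
  sorted[9] = yz$zzzyyxzxzzzzyyyx  (last char: 'x')
  sorted[10] = z$zzzyyxzxzzzzyyyxy  (last char: 'y')
  sorted[11] = zxzzzzyyyxyz$zzzyyx  (last char: 'x')
  sorted[12] = zyyxzxzzzzyyyxyz$zz  (last char: 'z')
  sorted[13] = zyyyxyz$zzzyyxzxzzz  (last char: 'z')
  sorted[14] = zzyyxzxzzzzyyyxyz$z  (last char: 'z')
  sorted[15] = zzyyyxyz$zzzyyxzxzz  (last char: 'z')
  sorted[16] = zzzyyxzxzzzzyyyxyz$  (last char: '$')
  sorted[17] = zzzyyyxyz$zzzyyxzxz  (last char: 'z')
  sorted[18] = zzzzyyyxyz$zzzyyxzx  (last char: 'x')
Last column: zyyzyyyzzxyxzzzz$zx
Original string S is at sorted index 16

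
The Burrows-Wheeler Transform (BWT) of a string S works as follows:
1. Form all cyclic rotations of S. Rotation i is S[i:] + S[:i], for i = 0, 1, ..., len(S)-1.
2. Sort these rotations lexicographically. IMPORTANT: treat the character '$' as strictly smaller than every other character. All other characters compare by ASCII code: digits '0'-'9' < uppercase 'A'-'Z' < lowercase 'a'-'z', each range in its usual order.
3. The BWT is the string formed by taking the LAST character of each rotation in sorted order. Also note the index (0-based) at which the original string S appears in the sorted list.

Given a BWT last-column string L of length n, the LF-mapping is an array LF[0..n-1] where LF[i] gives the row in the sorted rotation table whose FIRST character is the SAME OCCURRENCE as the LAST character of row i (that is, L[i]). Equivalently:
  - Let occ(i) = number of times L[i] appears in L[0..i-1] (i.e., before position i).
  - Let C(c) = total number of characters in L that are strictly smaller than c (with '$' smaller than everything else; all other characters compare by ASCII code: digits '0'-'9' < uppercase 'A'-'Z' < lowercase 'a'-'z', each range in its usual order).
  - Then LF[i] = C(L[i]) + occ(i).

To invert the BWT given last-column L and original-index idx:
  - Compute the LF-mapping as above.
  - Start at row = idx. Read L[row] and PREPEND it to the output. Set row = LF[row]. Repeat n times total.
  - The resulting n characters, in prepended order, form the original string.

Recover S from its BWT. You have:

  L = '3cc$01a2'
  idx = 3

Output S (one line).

Answer: 2c1ac03$

Derivation:
LF mapping: 4 6 7 0 1 2 5 3
Walk LF starting at row 3, prepending L[row]:
  step 1: row=3, L[3]='$', prepend. Next row=LF[3]=0
  step 2: row=0, L[0]='3', prepend. Next row=LF[0]=4
  step 3: row=4, L[4]='0', prepend. Next row=LF[4]=1
  step 4: row=1, L[1]='c', prepend. Next row=LF[1]=6
  step 5: row=6, L[6]='a', prepend. Next row=LF[6]=5
  step 6: row=5, L[5]='1', prepend. Next row=LF[5]=2
  step 7: row=2, L[2]='c', prepend. Next row=LF[2]=7
  step 8: row=7, L[7]='2', prepend. Next row=LF[7]=3
Reversed output: 2c1ac03$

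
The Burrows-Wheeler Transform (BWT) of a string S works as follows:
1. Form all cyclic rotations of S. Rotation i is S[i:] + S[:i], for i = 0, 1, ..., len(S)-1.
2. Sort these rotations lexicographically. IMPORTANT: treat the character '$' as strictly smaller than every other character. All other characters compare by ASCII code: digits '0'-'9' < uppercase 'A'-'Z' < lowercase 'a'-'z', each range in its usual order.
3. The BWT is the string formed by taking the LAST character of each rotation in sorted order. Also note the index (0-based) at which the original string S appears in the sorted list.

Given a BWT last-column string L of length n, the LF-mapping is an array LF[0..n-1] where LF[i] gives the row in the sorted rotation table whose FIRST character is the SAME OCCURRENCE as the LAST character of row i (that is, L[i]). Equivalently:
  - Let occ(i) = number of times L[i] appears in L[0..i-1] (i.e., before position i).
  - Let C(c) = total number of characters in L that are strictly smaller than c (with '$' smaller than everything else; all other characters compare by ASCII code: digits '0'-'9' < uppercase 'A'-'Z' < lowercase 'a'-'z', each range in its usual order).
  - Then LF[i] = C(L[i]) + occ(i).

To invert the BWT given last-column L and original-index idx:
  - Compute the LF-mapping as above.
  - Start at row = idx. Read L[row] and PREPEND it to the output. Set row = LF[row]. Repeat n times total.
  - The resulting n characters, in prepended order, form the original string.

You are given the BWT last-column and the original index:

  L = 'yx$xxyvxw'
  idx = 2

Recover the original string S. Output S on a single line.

LF mapping: 7 3 0 4 5 8 1 6 2
Walk LF starting at row 2, prepending L[row]:
  step 1: row=2, L[2]='$', prepend. Next row=LF[2]=0
  step 2: row=0, L[0]='y', prepend. Next row=LF[0]=7
  step 3: row=7, L[7]='x', prepend. Next row=LF[7]=6
  step 4: row=6, L[6]='v', prepend. Next row=LF[6]=1
  step 5: row=1, L[1]='x', prepend. Next row=LF[1]=3
  step 6: row=3, L[3]='x', prepend. Next row=LF[3]=4
  step 7: row=4, L[4]='x', prepend. Next row=LF[4]=5
  step 8: row=5, L[5]='y', prepend. Next row=LF[5]=8
  step 9: row=8, L[8]='w', prepend. Next row=LF[8]=2
Reversed output: wyxxxvxy$

Answer: wyxxxvxy$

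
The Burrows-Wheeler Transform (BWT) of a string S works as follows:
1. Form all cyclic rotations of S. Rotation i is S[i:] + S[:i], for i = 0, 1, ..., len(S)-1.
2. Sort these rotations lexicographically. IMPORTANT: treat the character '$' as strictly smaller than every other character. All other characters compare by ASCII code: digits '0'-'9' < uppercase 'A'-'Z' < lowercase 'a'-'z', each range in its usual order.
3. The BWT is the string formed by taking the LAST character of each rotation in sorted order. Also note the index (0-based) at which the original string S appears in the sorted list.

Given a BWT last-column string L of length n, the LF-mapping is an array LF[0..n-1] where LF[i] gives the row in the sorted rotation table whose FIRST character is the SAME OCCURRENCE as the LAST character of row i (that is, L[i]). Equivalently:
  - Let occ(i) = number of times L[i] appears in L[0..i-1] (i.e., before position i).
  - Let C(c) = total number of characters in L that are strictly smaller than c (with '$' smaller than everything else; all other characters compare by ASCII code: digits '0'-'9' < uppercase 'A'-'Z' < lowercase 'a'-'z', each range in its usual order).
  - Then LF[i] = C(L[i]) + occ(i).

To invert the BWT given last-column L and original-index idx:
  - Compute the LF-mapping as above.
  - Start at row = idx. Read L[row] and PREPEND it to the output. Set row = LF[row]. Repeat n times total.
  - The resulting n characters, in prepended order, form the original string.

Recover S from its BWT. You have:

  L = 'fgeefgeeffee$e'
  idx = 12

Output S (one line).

Answer: geeeeffeegeff$

Derivation:
LF mapping: 8 12 1 2 9 13 3 4 10 11 5 6 0 7
Walk LF starting at row 12, prepending L[row]:
  step 1: row=12, L[12]='$', prepend. Next row=LF[12]=0
  step 2: row=0, L[0]='f', prepend. Next row=LF[0]=8
  step 3: row=8, L[8]='f', prepend. Next row=LF[8]=10
  step 4: row=10, L[10]='e', prepend. Next row=LF[10]=5
  step 5: row=5, L[5]='g', prepend. Next row=LF[5]=13
  step 6: row=13, L[13]='e', prepend. Next row=LF[13]=7
  step 7: row=7, L[7]='e', prepend. Next row=LF[7]=4
  step 8: row=4, L[4]='f', prepend. Next row=LF[4]=9
  step 9: row=9, L[9]='f', prepend. Next row=LF[9]=11
  step 10: row=11, L[11]='e', prepend. Next row=LF[11]=6
  step 11: row=6, L[6]='e', prepend. Next row=LF[6]=3
  step 12: row=3, L[3]='e', prepend. Next row=LF[3]=2
  step 13: row=2, L[2]='e', prepend. Next row=LF[2]=1
  step 14: row=1, L[1]='g', prepend. Next row=LF[1]=12
Reversed output: geeeeffeegeff$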